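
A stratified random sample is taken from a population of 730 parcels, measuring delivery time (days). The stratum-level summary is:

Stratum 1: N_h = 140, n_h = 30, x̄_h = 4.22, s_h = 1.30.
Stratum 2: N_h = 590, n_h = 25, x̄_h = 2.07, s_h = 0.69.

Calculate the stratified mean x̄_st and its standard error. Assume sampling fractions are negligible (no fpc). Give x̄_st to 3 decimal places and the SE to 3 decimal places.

x̄_st = Σ W_h x̄_h = (140·4.22 + 590·2.07)/730 = 2.48233
V̂(x̄_st) = Σ W_h² s_h²/n_h, with W_h = N_h/N and N = 730:
  stratum 1: (140/730)²·1.30²/30 = 0.00207193
  stratum 2: (590/730)²·0.69²/25 = 0.0124399
V̂(x̄_st) = 0.0145118
SE(x̄_st) = √0.0145118 = 0.120465

x̄_st ≈ 2.482, SE ≈ 0.120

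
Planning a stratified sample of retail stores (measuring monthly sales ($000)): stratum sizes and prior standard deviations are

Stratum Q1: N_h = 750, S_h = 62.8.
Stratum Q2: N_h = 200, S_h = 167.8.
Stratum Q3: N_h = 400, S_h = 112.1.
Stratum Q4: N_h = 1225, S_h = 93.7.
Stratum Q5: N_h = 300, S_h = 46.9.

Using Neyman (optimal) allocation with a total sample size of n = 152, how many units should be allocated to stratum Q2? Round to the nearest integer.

20

Neyman allocation: n_h = n · N_h S_h / Σ N_i S_i, with n = 152.
  stratum Q1: N_h·S_h = 750·62.8 = 47100.00
  stratum Q2: N_h·S_h = 200·167.8 = 33560.00
  stratum Q3: N_h·S_h = 400·112.1 = 44840.00
  stratum Q4: N_h·S_h = 1225·93.7 = 114782.50
  stratum Q5: N_h·S_h = 300·46.9 = 14070.00
Σ N_h S_h = 254352.50
n for stratum Q2 = 152·33560.00/254352.50 = 20.055 → 20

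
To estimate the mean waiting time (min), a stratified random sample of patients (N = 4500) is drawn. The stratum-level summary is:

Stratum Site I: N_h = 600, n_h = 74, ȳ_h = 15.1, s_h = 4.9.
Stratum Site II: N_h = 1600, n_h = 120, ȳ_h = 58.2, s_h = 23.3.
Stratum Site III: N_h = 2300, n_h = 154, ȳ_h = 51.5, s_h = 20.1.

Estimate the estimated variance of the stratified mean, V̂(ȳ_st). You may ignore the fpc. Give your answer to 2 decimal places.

V̂(ȳ_st) ≈ 1.26

V̂(ȳ_st) = Σ W_h² s_h²/n_h, with W_h = N_h/N and N = 4500:
  stratum Site I: (600/4500)²·4.9²/74 = 0.00576817
  stratum Site II: (1600/4500)²·23.3²/120 = 0.571933
  stratum Site III: (2300/4500)²·20.1²/154 = 0.685334
V̂(ȳ_st) = 1.26304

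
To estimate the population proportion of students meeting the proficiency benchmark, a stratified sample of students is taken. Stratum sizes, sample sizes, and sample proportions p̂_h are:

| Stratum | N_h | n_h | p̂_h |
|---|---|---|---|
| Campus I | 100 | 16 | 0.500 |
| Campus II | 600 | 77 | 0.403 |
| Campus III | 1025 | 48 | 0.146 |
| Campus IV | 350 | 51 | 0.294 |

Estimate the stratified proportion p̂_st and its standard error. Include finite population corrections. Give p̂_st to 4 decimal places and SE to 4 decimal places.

p̂_st ≈ 0.2623, SE ≈ 0.0313

N = 2075; stratum weights W_h = N_h/N.
p̂_st = Σ W_h p̂_h = (100·0.500 + 600·0.403 + 1025·0.146 + 350·0.294)/2075 = 0.26234
V̂(p̂_st) = Σ W_h² (1 − n_h/N_h) p̂_h(1−p̂_h)/(n_h−1):
  stratum Campus I: (100/2075)²·(1 − 16/100)·0.500·0.500/15 = 3.25156e-05
  stratum Campus II: (600/2075)²·(1 − 77/600)·0.403·0.597/76 = 0.000230719
  stratum Campus III: (1025/2075)²·(1 − 48/1025)·0.146·0.854/47 = 0.000617014
  stratum Campus IV: (350/2075)²·(1 − 51/350)·0.294·0.706/50 = 0.000100899
V̂(p̂_st) = 0.000981147; SE = √V̂ = 0.0313233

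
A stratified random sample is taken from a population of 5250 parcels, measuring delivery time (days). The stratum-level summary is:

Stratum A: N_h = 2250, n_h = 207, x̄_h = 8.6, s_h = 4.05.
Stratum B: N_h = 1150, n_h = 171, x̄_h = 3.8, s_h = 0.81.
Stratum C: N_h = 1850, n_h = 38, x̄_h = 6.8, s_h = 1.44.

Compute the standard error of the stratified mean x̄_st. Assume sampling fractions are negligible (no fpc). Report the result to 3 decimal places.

V̂(x̄_st) = Σ W_h² s_h²/n_h, with W_h = N_h/N and N = 5250:
  stratum A: (2250/5250)²·4.05²/207 = 0.0145541
  stratum B: (1150/5250)²·0.81²/171 = 0.000184099
  stratum C: (1850/5250)²·1.44²/38 = 0.00677589
V̂(x̄_st) = 0.0215141
SE(x̄_st) = √0.0215141 = 0.146677

SE(x̄_st) ≈ 0.147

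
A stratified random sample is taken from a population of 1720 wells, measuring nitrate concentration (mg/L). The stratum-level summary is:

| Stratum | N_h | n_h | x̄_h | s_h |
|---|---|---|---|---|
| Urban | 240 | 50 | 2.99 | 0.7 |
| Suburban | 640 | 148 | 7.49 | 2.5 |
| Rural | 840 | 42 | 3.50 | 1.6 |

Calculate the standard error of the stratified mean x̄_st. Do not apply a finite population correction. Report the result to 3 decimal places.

V̂(x̄_st) = Σ W_h² s_h²/n_h, with W_h = N_h/N and N = 1720:
  stratum Urban: (240/1720)²·0.7²/50 = 0.000190806
  stratum Suburban: (640/1720)²·2.5²/148 = 0.00584684
  stratum Rural: (840/1720)²·1.6²/42 = 0.0145376
V̂(x̄_st) = 0.0205752
SE(x̄_st) = √0.0205752 = 0.143441

SE(x̄_st) ≈ 0.143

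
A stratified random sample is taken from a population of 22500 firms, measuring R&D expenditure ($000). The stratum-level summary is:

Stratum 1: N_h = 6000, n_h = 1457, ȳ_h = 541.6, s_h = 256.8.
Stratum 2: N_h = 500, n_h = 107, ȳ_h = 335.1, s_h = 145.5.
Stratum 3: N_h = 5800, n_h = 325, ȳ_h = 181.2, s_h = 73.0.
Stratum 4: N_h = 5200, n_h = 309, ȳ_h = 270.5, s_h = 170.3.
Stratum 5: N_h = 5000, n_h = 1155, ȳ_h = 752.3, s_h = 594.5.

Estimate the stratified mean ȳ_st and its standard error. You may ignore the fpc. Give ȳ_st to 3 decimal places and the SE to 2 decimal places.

ȳ_st = Σ W_h ȳ_h = (6000·541.6 + 500·335.1 + 5800·181.2 + 5200·270.5 + 5000·752.3)/22500 = 428.27600
V̂(ȳ_st) = Σ W_h² s_h²/n_h, with W_h = N_h/N and N = 22500:
  stratum 1: (6000/22500)²·256.8²/1457 = 3.21861
  stratum 2: (500/22500)²·145.5²/107 = 0.0977051
  stratum 3: (5800/22500)²·73.0²/325 = 1.08957
  stratum 4: (5200/22500)²·170.3²/309 = 5.01317
  stratum 5: (5000/22500)²·594.5²/1155 = 15.1111
V̂(ȳ_st) = 24.5302
SE(ȳ_st) = √24.5302 = 4.95279

ȳ_st ≈ 428.276, SE ≈ 4.95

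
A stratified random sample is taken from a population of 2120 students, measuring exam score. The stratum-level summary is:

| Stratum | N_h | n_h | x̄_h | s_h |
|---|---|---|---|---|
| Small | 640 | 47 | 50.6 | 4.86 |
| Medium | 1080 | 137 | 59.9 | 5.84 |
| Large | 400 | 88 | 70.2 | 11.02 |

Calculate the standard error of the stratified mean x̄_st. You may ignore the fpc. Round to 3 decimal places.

SE(x̄_st) ≈ 0.399

V̂(x̄_st) = Σ W_h² s_h²/n_h, with W_h = N_h/N and N = 2120:
  stratum Small: (640/2120)²·4.86²/47 = 0.0457997
  stratum Medium: (1080/2120)²·5.84²/137 = 0.0646072
  stratum Large: (400/2120)²·11.02²/88 = 0.049128
V̂(x̄_st) = 0.159535
SE(x̄_st) = √0.159535 = 0.399418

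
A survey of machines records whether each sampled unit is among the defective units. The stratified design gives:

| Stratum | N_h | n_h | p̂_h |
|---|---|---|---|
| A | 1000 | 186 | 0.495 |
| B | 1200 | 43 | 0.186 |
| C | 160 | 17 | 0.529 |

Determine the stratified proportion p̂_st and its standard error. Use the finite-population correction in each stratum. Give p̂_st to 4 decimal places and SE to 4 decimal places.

N = 2360; stratum weights W_h = N_h/N.
p̂_st = Σ W_h p̂_h = (1000·0.495 + 1200·0.186 + 160·0.529)/2360 = 0.34019
V̂(p̂_st) = Σ W_h² (1 − n_h/N_h) p̂_h(1−p̂_h)/(n_h−1):
  stratum A: (1000/2360)²·(1 − 186/1000)·0.495·0.505/185 = 0.000197481
  stratum B: (1200/2360)²·(1 − 43/1200)·0.186·0.814/42 = 0.000898625
  stratum C: (160/2360)²·(1 − 17/160)·0.529·0.471/16 = 6.39718e-05
V̂(p̂_st) = 0.00116008; SE = √V̂ = 0.0340599

p̂_st ≈ 0.3402, SE ≈ 0.0341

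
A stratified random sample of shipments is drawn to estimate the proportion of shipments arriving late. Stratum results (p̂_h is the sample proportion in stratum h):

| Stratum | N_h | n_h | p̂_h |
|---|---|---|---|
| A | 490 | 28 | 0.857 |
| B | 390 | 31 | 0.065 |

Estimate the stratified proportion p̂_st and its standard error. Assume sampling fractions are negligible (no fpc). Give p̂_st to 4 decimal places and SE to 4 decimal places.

p̂_st ≈ 0.5060, SE ≈ 0.0425

N = 880; stratum weights W_h = N_h/N.
p̂_st = Σ W_h p̂_h = (490·0.857 + 390·0.065)/880 = 0.50600
V̂(p̂_st) = Σ W_h² p̂_h(1−p̂_h)/(n_h−1):
  stratum A: (490/880)²·0.857·0.143/27 = 0.00140728
  stratum B: (390/880)²·0.065·0.935/30 = 0.000397894
V̂(p̂_st) = 0.00180517; SE = √V̂ = 0.0424873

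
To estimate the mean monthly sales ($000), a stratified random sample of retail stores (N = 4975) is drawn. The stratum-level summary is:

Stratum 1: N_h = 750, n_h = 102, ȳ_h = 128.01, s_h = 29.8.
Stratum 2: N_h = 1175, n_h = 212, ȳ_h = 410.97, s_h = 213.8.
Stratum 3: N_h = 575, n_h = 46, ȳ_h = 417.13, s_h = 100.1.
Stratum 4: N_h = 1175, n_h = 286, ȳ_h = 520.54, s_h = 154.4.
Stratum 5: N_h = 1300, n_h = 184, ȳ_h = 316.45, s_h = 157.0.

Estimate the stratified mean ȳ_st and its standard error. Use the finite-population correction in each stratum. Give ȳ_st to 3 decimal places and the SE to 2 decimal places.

ȳ_st ≈ 370.204, SE ≈ 4.91

ȳ_st = Σ W_h ȳ_h = (750·128.01 + 1175·410.97 + 575·417.13 + 1175·520.54 + 1300·316.45)/4975 = 370.20432
V̂(ȳ_st) = Σ W_h² (1 − n_h/N_h) s_h²/n_h, with W_h = N_h/N and N = 4975:
  stratum 1: (750/4975)²·(1 − 102/750)·29.8²/102 = 0.170955
  stratum 2: (1175/4975)²·(1 − 212/1175)·213.8²/212 = 9.85729
  stratum 3: (575/4975)²·(1 − 46/575)·100.1²/46 = 2.677
  stratum 4: (1175/4975)²·(1 − 286/1175)·154.4²/286 = 3.51789
  stratum 5: (1300/4975)²·(1 − 184/1300)·157.0²/184 = 7.85241
V̂(ȳ_st) = 24.0755
SE(ȳ_st) = √24.0755 = 4.90668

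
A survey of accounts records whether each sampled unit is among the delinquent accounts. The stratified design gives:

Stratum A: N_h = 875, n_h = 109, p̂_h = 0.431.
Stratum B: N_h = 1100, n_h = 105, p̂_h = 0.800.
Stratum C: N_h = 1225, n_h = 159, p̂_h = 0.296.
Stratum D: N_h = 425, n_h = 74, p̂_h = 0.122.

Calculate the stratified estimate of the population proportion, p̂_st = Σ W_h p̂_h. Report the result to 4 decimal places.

N = 3625; stratum weights W_h = N_h/N.
p̂_st = Σ W_h p̂_h = (875·0.431 + 1100·0.800 + 1225·0.296 + 425·0.122)/3625 = 0.46112

p̂_st ≈ 0.4611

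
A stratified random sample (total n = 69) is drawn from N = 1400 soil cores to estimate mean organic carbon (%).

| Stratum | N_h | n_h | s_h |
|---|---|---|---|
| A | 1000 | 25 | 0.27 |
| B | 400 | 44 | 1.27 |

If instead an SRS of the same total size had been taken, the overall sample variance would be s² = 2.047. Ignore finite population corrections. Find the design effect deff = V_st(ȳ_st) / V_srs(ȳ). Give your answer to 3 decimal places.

V̂(ȳ_st) = Σ W_h² s_h²/n_h, with W_h = N_h/N and N = 1400:
  stratum A: (1000/1400)²·0.27²/25 = 0.00148776
  stratum B: (400/1400)²·1.27²/44 = 0.00299239
V_st = 0.00448015
V_srs = s²/n = 2.047/69 = 0.0296667
deff = V_st / V_srs = 0.00448015/0.0296667 = 0.1510

deff ≈ 0.151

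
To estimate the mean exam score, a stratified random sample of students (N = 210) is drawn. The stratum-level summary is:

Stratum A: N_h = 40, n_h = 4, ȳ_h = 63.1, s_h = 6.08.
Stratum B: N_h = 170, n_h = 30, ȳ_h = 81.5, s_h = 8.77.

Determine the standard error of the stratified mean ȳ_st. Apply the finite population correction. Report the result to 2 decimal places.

SE(ȳ_st) ≈ 1.30

V̂(ȳ_st) = Σ W_h² (1 − n_h/N_h) s_h²/n_h, with W_h = N_h/N and N = 210:
  stratum A: (40/210)²·(1 − 4/40)·6.08²/4 = 0.301767
  stratum B: (170/210)²·(1 − 30/170)·8.77²/30 = 1.38362
V̂(ȳ_st) = 1.68538
SE(ȳ_st) = √1.68538 = 1.29822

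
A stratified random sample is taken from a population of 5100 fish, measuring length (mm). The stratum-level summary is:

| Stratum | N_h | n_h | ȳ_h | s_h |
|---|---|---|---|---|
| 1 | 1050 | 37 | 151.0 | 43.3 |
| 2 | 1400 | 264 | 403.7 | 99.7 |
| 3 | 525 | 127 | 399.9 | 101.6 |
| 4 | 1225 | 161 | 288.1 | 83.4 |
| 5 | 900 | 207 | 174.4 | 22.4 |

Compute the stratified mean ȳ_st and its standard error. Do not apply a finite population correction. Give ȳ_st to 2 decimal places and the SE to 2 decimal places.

ȳ_st = Σ W_h ȳ_h = (1050·151.0 + 1400·403.7 + 525·399.9 + 1225·288.1 + 900·174.4)/5100 = 283.05098
V̂(ȳ_st) = Σ W_h² s_h²/n_h, with W_h = N_h/N and N = 5100:
  stratum 1: (1050/5100)²·43.3²/37 = 2.14789
  stratum 2: (1400/5100)²·99.7²/264 = 2.83728
  stratum 3: (525/5100)²·101.6²/127 = 0.861315
  stratum 4: (1225/5100)²·83.4²/161 = 2.49252
  stratum 5: (900/5100)²·22.4²/207 = 0.0754867
V̂(ȳ_st) = 8.41449
SE(ȳ_st) = √8.41449 = 2.90077

ȳ_st ≈ 283.05, SE ≈ 2.90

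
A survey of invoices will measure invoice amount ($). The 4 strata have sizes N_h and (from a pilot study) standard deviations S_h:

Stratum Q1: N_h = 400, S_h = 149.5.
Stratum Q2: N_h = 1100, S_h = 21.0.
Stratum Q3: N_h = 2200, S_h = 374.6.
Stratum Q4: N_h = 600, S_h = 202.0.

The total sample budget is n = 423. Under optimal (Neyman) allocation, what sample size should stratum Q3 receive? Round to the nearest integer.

Neyman allocation: n_h = n · N_h S_h / Σ N_i S_i, with n = 423.
  stratum Q1: N_h·S_h = 400·149.5 = 59800.00
  stratum Q2: N_h·S_h = 1100·21.0 = 23100.00
  stratum Q3: N_h·S_h = 2200·374.6 = 824120.00
  stratum Q4: N_h·S_h = 600·202.0 = 121200.00
Σ N_h S_h = 1028220.00
n for stratum Q3 = 423·824120.00/1028220.00 = 339.035 → 339

339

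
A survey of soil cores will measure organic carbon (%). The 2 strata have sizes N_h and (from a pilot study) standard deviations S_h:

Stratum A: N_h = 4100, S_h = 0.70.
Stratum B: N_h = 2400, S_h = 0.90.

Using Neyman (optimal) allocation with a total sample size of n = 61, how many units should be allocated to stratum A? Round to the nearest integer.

35

Neyman allocation: n_h = n · N_h S_h / Σ N_i S_i, with n = 61.
  stratum A: N_h·S_h = 4100·0.70 = 2870.00
  stratum B: N_h·S_h = 2400·0.90 = 2160.00
Σ N_h S_h = 5030.00
n for stratum A = 61·2870.00/5030.00 = 34.805 → 35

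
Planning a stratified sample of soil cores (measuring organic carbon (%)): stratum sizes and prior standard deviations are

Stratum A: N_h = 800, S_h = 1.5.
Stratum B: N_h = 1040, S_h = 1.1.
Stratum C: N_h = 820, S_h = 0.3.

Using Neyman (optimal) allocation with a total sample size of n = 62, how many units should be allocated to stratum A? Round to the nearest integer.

29

Neyman allocation: n_h = n · N_h S_h / Σ N_i S_i, with n = 62.
  stratum A: N_h·S_h = 800·1.5 = 1200.00
  stratum B: N_h·S_h = 1040·1.1 = 1144.00
  stratum C: N_h·S_h = 820·0.3 = 246.00
Σ N_h S_h = 2590.00
n for stratum A = 62·1200.00/2590.00 = 28.726 → 29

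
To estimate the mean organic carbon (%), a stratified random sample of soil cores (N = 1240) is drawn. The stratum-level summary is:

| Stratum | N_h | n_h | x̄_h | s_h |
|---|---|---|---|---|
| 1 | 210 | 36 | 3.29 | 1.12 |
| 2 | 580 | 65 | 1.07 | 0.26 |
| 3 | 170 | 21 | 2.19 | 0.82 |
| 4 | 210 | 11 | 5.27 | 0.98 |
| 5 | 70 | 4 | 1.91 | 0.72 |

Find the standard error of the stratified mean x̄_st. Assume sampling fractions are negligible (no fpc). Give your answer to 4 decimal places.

SE(x̄_st) ≈ 0.0689

V̂(x̄_st) = Σ W_h² s_h²/n_h, with W_h = N_h/N and N = 1240:
  stratum 1: (210/1240)²·1.12²/36 = 0.000999376
  stratum 2: (580/1240)²·0.26²/65 = 0.000227534
  stratum 3: (170/1240)²·0.82²/21 = 0.000601815
  stratum 4: (210/1240)²·0.98²/11 = 0.00250412
  stratum 5: (70/1240)²·0.72²/4 = 0.000413007
V̂(x̄_st) = 0.00474585
SE(x̄_st) = √0.00474585 = 0.0688901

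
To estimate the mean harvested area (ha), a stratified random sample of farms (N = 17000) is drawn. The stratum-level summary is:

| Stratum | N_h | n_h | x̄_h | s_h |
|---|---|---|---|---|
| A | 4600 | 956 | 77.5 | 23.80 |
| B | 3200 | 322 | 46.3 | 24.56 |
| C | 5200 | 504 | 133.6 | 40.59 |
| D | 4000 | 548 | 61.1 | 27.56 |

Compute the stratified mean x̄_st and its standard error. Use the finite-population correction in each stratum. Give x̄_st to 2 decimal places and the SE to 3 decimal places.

x̄_st ≈ 84.93, SE ≈ 0.661

x̄_st = Σ W_h x̄_h = (4600·77.5 + 3200·46.3 + 5200·133.6 + 4000·61.1)/17000 = 84.92824
V̂(x̄_st) = Σ W_h² (1 − n_h/N_h) s_h²/n_h, with W_h = N_h/N and N = 17000:
  stratum A: (4600/17000)²·(1 − 956/4600)·23.80²/956 = 0.0343664
  stratum B: (3200/17000)²·(1 − 322/3200)·24.56²/322 = 0.0596958
  stratum C: (5200/17000)²·(1 − 504/5200)·40.59²/504 = 0.276211
  stratum D: (4000/17000)²·(1 − 548/4000)·27.56²/548 = 0.0662233
V̂(x̄_st) = 0.436497
SE(x̄_st) = √0.436497 = 0.660679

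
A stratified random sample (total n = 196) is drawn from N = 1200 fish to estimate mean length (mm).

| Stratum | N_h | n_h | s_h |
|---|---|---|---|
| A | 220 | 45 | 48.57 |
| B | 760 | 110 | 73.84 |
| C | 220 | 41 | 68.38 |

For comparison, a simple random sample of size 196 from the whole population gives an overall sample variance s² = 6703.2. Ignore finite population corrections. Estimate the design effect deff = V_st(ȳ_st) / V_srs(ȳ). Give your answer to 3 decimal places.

deff ≈ 0.745

V̂(ȳ_st) = Σ W_h² s_h²/n_h, with W_h = N_h/N and N = 1200:
  stratum A: (220/1200)²·48.57²/45 = 1.762
  stratum B: (760/1200)²·73.84²/110 = 19.8818
  stratum C: (220/1200)²·68.38²/41 = 3.83316
V_st = 25.477
V_srs = s²/n = 6703.2/196 = 34.2
deff = V_st / V_srs = 25.477/34.2 = 0.7449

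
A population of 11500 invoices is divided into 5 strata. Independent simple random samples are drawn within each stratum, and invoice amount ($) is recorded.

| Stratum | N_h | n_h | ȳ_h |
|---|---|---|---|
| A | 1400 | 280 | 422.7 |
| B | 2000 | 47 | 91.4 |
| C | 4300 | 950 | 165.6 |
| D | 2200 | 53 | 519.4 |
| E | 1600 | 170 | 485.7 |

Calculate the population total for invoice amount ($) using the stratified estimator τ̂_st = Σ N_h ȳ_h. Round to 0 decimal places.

τ̂_st = Σ N_h ȳ_h = 1400·422.7 + 2000·91.4 + 4300·165.6 + 2200·519.4 + 1600·485.7 = 3406460

τ̂_st ≈ 3406460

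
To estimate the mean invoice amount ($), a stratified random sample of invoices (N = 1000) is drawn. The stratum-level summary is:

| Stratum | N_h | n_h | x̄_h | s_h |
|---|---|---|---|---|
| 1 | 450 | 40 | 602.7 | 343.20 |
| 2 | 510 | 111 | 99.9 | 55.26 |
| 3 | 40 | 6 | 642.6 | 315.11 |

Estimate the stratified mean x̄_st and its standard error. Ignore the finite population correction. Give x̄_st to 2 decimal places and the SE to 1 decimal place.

x̄_st ≈ 347.87, SE ≈ 25.1

x̄_st = Σ W_h x̄_h = (450·602.7 + 510·99.9 + 40·642.6)/1000 = 347.86800
V̂(x̄_st) = Σ W_h² s_h²/n_h, with W_h = N_h/N and N = 1000:
  stratum 1: (450/1000)²·343.20²/40 = 596.293
  stratum 2: (510/1000)²·55.26²/111 = 7.15549
  stratum 3: (40/1000)²·315.11²/6 = 26.4785
V̂(x̄_st) = 629.927
SE(x̄_st) = √629.927 = 25.0983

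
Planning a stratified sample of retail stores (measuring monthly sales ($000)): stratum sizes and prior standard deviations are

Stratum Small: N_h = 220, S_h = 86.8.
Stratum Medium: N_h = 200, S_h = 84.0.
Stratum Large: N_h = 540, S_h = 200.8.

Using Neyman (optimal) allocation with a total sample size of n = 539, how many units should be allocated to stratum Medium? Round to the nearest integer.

63

Neyman allocation: n_h = n · N_h S_h / Σ N_i S_i, with n = 539.
  stratum Small: N_h·S_h = 220·86.8 = 19096.00
  stratum Medium: N_h·S_h = 200·84.0 = 16800.00
  stratum Large: N_h·S_h = 540·200.8 = 108432.00
Σ N_h S_h = 144328.00
n for stratum Medium = 539·16800.00/144328.00 = 62.740 → 63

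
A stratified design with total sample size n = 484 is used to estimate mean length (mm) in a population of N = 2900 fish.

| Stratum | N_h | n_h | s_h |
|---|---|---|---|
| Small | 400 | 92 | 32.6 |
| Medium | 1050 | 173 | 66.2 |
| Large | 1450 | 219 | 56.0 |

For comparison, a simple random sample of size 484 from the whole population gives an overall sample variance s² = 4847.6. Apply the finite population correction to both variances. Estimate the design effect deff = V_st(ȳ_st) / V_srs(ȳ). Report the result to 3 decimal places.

V̂(ȳ_st) = Σ W_h² (1 − n_h/N_h) s_h²/n_h, with W_h = N_h/N and N = 2900:
  stratum Small: (400/2900)²·(1 − 92/400)·32.6²/92 = 0.169224
  stratum Medium: (1050/2900)²·(1 − 173/1050)·66.2²/173 = 2.77372
  stratum Large: (1450/2900)²·(1 − 219/1450)·56.0²/219 = 3.03922
V_st = 5.98216
V_srs = (1 − 484/2900)·4847.6/484 = 8.34412
deff = V_st / V_srs = 5.98216/8.34412 = 0.7169

deff ≈ 0.717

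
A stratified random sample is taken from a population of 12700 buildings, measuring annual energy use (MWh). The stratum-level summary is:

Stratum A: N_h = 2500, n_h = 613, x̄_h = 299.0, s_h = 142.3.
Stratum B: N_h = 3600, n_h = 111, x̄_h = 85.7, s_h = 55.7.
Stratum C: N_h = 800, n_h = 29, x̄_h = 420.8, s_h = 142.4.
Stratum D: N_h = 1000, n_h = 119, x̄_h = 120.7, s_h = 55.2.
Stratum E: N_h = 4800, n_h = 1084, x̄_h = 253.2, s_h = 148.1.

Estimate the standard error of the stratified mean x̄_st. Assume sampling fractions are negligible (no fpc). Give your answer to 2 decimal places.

SE(x̄_st) ≈ 3.06

V̂(x̄_st) = Σ W_h² s_h²/n_h, with W_h = N_h/N and N = 12700:
  stratum A: (2500/12700)²·142.3²/613 = 1.28004
  stratum B: (3600/12700)²·55.7²/111 = 2.24587
  stratum C: (800/12700)²·142.4²/29 = 2.77456
  stratum D: (1000/12700)²·55.2²/119 = 0.158754
  stratum E: (4800/12700)²·148.1²/1084 = 2.89039
V̂(x̄_st) = 9.34961
SE(x̄_st) = √9.34961 = 3.05771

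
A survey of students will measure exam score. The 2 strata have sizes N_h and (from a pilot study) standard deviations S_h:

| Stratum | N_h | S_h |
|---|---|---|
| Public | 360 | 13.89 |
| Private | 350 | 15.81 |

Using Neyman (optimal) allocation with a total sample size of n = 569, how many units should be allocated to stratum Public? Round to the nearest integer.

Neyman allocation: n_h = n · N_h S_h / Σ N_i S_i, with n = 569.
  stratum Public: N_h·S_h = 360·13.89 = 5000.40
  stratum Private: N_h·S_h = 350·15.81 = 5533.50
Σ N_h S_h = 10533.90
n for stratum Public = 569·5000.40/10533.90 = 270.102 → 270

270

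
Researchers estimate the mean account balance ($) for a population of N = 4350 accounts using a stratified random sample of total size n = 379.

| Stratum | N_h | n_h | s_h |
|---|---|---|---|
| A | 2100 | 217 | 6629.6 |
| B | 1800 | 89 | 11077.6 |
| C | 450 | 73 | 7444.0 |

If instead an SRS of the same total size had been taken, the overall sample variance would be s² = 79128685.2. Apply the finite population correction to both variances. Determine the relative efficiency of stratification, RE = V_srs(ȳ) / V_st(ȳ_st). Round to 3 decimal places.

RE ≈ 0.697

V̂(ȳ_st) = Σ W_h² (1 − n_h/N_h) s_h²/n_h, with W_h = N_h/N and N = 4350:
  stratum A: (2100/4350)²·(1 − 217/2100)·6629.6²/217 = 42325.9
  stratum B: (1800/4350)²·(1 − 89/1800)·11077.6²/89 = 224412
  stratum C: (450/4350)²·(1 − 73/450)·7444.0²/73 = 6805.58
V_st = 273543
V_srs = (1 − 379/4350)·79128685.2/379 = 190592
Relative efficiency = V_srs / V_st = 190592/273543 = 0.6968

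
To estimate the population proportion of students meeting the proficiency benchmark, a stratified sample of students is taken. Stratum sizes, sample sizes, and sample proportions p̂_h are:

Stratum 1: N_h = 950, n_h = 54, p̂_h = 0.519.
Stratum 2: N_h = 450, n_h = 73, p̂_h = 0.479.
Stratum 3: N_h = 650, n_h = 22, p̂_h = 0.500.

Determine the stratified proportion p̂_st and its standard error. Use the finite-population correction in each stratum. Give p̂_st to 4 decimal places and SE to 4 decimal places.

N = 2050; stratum weights W_h = N_h/N.
p̂_st = Σ W_h p̂_h = (950·0.519 + 450·0.479 + 650·0.500)/2050 = 0.50420
V̂(p̂_st) = Σ W_h² (1 − n_h/N_h) p̂_h(1−p̂_h)/(n_h−1):
  stratum 1: (950/2050)²·(1 − 54/950)·0.519·0.481/53 = 0.000954027
  stratum 2: (450/2050)²·(1 − 73/450)·0.479·0.521/72 = 0.000139922
  stratum 3: (650/2050)²·(1 − 22/650)·0.500·0.500/21 = 0.00115634
V̂(p̂_st) = 0.00225029; SE = √V̂ = 0.0474372

p̂_st ≈ 0.5042, SE ≈ 0.0474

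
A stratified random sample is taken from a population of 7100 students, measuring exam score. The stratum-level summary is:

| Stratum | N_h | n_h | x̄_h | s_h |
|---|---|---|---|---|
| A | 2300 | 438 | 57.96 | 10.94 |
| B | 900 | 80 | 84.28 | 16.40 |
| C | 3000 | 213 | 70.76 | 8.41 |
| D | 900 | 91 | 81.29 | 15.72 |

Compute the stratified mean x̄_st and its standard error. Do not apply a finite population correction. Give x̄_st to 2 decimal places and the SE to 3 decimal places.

x̄_st = Σ W_h x̄_h = (2300·57.96 + 900·84.28 + 3000·70.76 + 900·81.29)/7100 = 69.66211
V̂(x̄_st) = Σ W_h² s_h²/n_h, with W_h = N_h/N and N = 7100:
  stratum A: (2300/7100)²·10.94²/438 = 0.0286747
  stratum B: (900/7100)²·16.40²/80 = 0.0540214
  stratum C: (3000/7100)²·8.41²/213 = 0.0592841
  stratum D: (900/7100)²·15.72²/91 = 0.0436347
V̂(x̄_st) = 0.185615
SE(x̄_st) = √0.185615 = 0.430831

x̄_st ≈ 69.66, SE ≈ 0.431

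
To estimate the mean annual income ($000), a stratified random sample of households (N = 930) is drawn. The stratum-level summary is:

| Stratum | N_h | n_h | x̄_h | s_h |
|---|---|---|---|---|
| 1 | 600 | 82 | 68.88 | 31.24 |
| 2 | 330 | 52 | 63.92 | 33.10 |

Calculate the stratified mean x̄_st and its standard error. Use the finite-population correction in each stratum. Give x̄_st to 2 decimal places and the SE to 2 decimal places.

x̄_st ≈ 67.12, SE ≈ 2.55

x̄_st = Σ W_h x̄_h = (600·68.88 + 330·63.92)/930 = 67.12000
V̂(x̄_st) = Σ W_h² (1 − n_h/N_h) s_h²/n_h, with W_h = N_h/N and N = 930:
  stratum 1: (600/930)²·(1 − 82/600)·31.24²/82 = 4.27684
  stratum 2: (330/930)²·(1 − 52/330)·33.10²/52 = 2.23484
V̂(x̄_st) = 6.51168
SE(x̄_st) = √6.51168 = 2.5518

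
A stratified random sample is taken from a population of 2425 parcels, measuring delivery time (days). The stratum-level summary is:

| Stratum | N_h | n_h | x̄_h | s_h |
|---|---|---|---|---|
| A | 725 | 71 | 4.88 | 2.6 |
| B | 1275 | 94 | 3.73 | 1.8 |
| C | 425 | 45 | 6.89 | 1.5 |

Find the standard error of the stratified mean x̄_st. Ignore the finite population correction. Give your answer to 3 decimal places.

V̂(x̄_st) = Σ W_h² s_h²/n_h, with W_h = N_h/N and N = 2425:
  stratum A: (725/2425)²·2.6²/71 = 0.00851022
  stratum B: (1275/2425)²·1.8²/94 = 0.00952827
  stratum C: (425/2425)²·1.5²/45 = 0.00153576
V̂(x̄_st) = 0.0195743
SE(x̄_st) = √0.0195743 = 0.139908

SE(x̄_st) ≈ 0.140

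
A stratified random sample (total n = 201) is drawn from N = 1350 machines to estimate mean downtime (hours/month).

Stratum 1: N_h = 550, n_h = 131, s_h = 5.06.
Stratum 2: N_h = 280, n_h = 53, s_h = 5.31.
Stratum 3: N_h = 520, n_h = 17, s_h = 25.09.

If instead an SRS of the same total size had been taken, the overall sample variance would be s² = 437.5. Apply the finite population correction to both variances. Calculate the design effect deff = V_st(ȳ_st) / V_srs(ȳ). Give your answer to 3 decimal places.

V̂(ȳ_st) = Σ W_h² (1 − n_h/N_h) s_h²/n_h, with W_h = N_h/N and N = 1350:
  stratum 1: (550/1350)²·(1 − 131/550)·5.06²/131 = 0.0247138
  stratum 2: (280/1350)²·(1 − 53/280)·5.31²/53 = 0.0185537
  stratum 3: (520/1350)²·(1 − 17/520)·25.09²/17 = 5.31442
V_st = 5.35769
V_srs = (1 − 201/1350)·437.5/201 = 1.85254
deff = V_st / V_srs = 5.35769/1.85254 = 2.8921

deff ≈ 2.892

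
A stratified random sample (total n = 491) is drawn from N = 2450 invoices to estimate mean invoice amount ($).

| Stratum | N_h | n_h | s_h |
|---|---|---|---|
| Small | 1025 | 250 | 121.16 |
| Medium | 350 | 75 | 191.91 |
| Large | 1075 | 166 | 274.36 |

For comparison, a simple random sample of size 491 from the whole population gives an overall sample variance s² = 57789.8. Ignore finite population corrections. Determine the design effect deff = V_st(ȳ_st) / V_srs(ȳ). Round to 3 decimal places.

V̂(ȳ_st) = Σ W_h² s_h²/n_h, with W_h = N_h/N and N = 2450:
  stratum Small: (1025/2450)²·121.16²/250 = 10.2777
  stratum Medium: (350/2450)²·191.91²/75 = 10.0216
  stratum Large: (1075/2450)²·274.36²/166 = 87.3008
V_st = 107.6
V_srs = s²/n = 57789.8/491 = 117.698
deff = V_st / V_srs = 107.6/117.698 = 0.9142

deff ≈ 0.914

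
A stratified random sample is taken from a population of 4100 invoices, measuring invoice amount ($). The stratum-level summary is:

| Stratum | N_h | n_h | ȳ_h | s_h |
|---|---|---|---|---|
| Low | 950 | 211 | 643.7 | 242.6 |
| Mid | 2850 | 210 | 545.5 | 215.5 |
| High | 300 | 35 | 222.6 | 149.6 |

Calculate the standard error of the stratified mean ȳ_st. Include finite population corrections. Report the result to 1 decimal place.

V̂(ȳ_st) = Σ W_h² (1 − n_h/N_h) s_h²/n_h, with W_h = N_h/N and N = 4100:
  stratum Low: (950/4100)²·(1 − 211/950)·242.6²/211 = 11.6493
  stratum Mid: (2850/4100)²·(1 − 210/2850)·215.5²/210 = 98.982
  stratum High: (300/4100)²·(1 − 35/300)·149.6²/35 = 3.02409
V̂(ȳ_st) = 113.655
SE(ȳ_st) = √113.655 = 10.6609

SE(ȳ_st) ≈ 10.7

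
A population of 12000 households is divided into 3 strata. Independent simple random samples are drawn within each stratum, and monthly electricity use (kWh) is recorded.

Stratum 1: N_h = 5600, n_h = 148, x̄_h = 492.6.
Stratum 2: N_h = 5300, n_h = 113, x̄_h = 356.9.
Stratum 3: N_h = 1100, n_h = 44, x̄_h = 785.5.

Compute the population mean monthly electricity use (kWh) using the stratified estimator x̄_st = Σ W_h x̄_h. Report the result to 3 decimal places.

x̄_st ≈ 459.515

N = Σ N_h = 12000. Stratum weights W_h = N_h/N.
x̄_st = (5600·492.6 + 5300·356.9 + 1100·785.5) / 12000 = 459.51500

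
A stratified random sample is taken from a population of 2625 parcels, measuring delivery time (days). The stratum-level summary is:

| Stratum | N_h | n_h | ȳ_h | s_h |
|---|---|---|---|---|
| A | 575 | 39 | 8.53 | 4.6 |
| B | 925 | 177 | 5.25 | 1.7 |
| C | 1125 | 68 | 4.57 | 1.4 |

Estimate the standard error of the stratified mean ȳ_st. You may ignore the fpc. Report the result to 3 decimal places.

V̂(ȳ_st) = Σ W_h² s_h²/n_h, with W_h = N_h/N and N = 2625:
  stratum A: (575/2625)²·4.6²/39 = 0.0260332
  stratum B: (925/2625)²·1.7²/177 = 0.00202745
  stratum C: (1125/2625)²·1.4²/68 = 0.00529412
V̂(ȳ_st) = 0.0333548
SE(ȳ_st) = √0.0333548 = 0.182633

SE(ȳ_st) ≈ 0.183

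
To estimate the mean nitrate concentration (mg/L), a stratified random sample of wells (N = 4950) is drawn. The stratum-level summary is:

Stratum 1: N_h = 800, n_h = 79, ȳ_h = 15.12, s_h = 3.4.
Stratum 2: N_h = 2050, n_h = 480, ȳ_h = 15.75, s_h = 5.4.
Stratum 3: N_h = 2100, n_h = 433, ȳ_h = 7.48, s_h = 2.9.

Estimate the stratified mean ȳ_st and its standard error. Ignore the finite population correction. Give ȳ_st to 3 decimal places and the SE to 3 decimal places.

ȳ_st = Σ W_h ȳ_h = (800·15.12 + 2050·15.75 + 2100·7.48)/4950 = 12.13970
V̂(ȳ_st) = Σ W_h² s_h²/n_h, with W_h = N_h/N and N = 4950:
  stratum 1: (800/4950)²·3.4²/79 = 0.00382208
  stratum 2: (2050/4950)²·5.4²/480 = 0.0104194
  stratum 3: (2100/4950)²·2.9²/433 = 0.00349572
V̂(ȳ_st) = 0.0177372
SE(ȳ_st) = √0.0177372 = 0.133181

ȳ_st ≈ 12.140, SE ≈ 0.133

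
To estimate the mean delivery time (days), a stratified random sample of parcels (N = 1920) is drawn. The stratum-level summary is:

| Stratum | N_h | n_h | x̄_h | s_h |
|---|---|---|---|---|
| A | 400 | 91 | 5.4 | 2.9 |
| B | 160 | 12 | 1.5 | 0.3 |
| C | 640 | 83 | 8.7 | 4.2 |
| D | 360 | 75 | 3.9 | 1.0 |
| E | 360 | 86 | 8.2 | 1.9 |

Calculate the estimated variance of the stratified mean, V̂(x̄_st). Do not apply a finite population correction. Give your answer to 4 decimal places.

V̂(x̄_st) ≈ 0.0296

V̂(x̄_st) = Σ W_h² s_h²/n_h, with W_h = N_h/N and N = 1920:
  stratum A: (400/1920)²·2.9²/91 = 0.00401118
  stratum B: (160/1920)²·0.3²/12 = 5.20833e-05
  stratum C: (640/1920)²·4.2²/83 = 0.0236145
  stratum D: (360/1920)²·1.0²/75 = 0.00046875
  stratum E: (360/1920)²·1.9²/86 = 0.00147574
V̂(x̄_st) = 0.0296222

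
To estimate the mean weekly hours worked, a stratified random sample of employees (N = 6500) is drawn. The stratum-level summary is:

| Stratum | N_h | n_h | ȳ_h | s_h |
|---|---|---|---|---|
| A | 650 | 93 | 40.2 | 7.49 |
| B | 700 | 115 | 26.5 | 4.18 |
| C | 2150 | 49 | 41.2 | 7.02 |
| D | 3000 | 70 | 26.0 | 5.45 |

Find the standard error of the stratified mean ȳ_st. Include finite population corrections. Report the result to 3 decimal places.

SE(ȳ_st) ≈ 0.450

V̂(ȳ_st) = Σ W_h² (1 − n_h/N_h) s_h²/n_h, with W_h = N_h/N and N = 6500:
  stratum A: (650/6500)²·(1 − 93/650)·7.49²/93 = 0.00516919
  stratum B: (700/6500)²·(1 − 115/700)·4.18²/115 = 0.00147259
  stratum C: (2150/6500)²·(1 − 49/2150)·7.02²/49 = 0.107527
  stratum D: (3000/6500)²·(1 − 70/3000)·5.45²/70 = 0.0882789
V̂(ȳ_st) = 0.202447
SE(ȳ_st) = √0.202447 = 0.449941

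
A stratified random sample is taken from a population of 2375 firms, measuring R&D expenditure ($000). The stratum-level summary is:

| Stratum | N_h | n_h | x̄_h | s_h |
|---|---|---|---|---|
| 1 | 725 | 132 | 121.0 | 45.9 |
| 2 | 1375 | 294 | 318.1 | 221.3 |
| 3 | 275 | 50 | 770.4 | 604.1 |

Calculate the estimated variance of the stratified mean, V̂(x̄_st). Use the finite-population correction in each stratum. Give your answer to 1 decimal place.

V̂(x̄_st) ≈ 125.2

V̂(x̄_st) = Σ W_h² (1 − n_h/N_h) s_h²/n_h, with W_h = N_h/N and N = 2375:
  stratum 1: (725/2375)²·(1 − 132/725)·45.9²/132 = 1.21651
  stratum 2: (1375/2375)²·(1 − 294/1375)·221.3²/294 = 43.8952
  stratum 3: (275/2375)²·(1 − 50/275)·604.1²/50 = 80.0637
V̂(x̄_st) = 125.175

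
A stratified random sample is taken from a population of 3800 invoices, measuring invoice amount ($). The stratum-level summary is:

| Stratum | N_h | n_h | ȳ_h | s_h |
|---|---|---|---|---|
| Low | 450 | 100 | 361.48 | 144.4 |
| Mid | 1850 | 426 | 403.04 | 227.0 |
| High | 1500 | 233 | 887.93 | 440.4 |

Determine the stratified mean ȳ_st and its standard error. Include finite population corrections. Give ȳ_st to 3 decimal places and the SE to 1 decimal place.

ȳ_st = Σ W_h ȳ_h = (450·361.48 + 1850·403.04 + 1500·887.93)/3800 = 589.52237
V̂(ȳ_st) = Σ W_h² (1 − n_h/N_h) s_h²/n_h, with W_h = N_h/N and N = 3800:
  stratum Low: (450/3800)²·(1 − 100/450)·144.4²/100 = 2.2743
  stratum Mid: (1850/3800)²·(1 − 426/1850)·227.0²/426 = 22.0677
  stratum High: (1500/3800)²·(1 − 233/1500)·440.4²/233 = 109.557
V̂(ȳ_st) = 133.899
SE(ȳ_st) = √133.899 = 11.5715

ȳ_st ≈ 589.522, SE ≈ 11.6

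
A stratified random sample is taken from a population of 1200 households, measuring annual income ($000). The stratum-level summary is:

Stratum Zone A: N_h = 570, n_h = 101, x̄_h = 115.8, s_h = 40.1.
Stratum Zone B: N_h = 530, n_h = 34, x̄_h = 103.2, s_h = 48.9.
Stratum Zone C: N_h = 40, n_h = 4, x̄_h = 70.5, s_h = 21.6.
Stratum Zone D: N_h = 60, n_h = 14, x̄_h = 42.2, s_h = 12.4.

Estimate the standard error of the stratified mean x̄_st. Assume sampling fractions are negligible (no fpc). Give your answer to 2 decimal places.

SE(x̄_st) ≈ 4.18

V̂(x̄_st) = Σ W_h² s_h²/n_h, with W_h = N_h/N and N = 1200:
  stratum Zone A: (570/1200)²·40.1²/101 = 3.59215
  stratum Zone B: (530/1200)²·48.9²/34 = 13.7192
  stratum Zone C: (40/1200)²·21.6²/4 = 0.1296
  stratum Zone D: (60/1200)²·12.4²/14 = 0.0274571
V̂(x̄_st) = 17.4684
SE(x̄_st) = √17.4684 = 4.17952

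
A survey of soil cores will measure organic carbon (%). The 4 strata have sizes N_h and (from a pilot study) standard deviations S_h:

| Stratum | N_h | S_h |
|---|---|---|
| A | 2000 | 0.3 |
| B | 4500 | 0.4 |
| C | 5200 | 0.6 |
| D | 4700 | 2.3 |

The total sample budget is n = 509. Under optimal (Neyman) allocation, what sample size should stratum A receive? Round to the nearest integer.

Neyman allocation: n_h = n · N_h S_h / Σ N_i S_i, with n = 509.
  stratum A: N_h·S_h = 2000·0.3 = 600.00
  stratum B: N_h·S_h = 4500·0.4 = 1800.00
  stratum C: N_h·S_h = 5200·0.6 = 3120.00
  stratum D: N_h·S_h = 4700·2.3 = 10810.00
Σ N_h S_h = 16330.00
n for stratum A = 509·600.00/16330.00 = 18.702 → 19

19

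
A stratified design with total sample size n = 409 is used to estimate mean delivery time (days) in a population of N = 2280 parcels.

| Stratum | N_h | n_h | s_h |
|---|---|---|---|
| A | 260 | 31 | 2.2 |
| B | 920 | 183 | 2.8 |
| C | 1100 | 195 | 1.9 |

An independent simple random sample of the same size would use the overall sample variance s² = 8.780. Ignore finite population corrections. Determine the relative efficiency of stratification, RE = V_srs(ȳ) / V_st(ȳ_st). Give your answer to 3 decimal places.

RE ≈ 1.612

V̂(ȳ_st) = Σ W_h² s_h²/n_h, with W_h = N_h/N and N = 2280:
  stratum A: (260/2280)²·2.2²/31 = 0.0020303
  stratum B: (920/2280)²·2.8²/183 = 0.00697543
  stratum C: (1100/2280)²·1.9²/195 = 0.00430912
V_st = 0.0133148
V_srs = s²/n = 8.780/409 = 0.021467
Relative efficiency = V_srs / V_st = 0.021467/0.0133148 = 1.6123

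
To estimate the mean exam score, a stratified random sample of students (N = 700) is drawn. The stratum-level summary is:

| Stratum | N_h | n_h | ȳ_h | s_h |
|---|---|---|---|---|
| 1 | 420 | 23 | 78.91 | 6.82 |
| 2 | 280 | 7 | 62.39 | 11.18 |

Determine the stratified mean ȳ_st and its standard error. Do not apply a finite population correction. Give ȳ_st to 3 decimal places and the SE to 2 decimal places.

ȳ_st ≈ 72.302, SE ≈ 1.89

ȳ_st = Σ W_h ȳ_h = (420·78.91 + 280·62.39)/700 = 72.30200
V̂(ȳ_st) = Σ W_h² s_h²/n_h, with W_h = N_h/N and N = 700:
  stratum 1: (420/700)²·6.82²/23 = 0.72802
  stratum 2: (280/700)²·11.18²/7 = 2.85697
V̂(ȳ_st) = 3.58499
SE(ȳ_st) = √3.58499 = 1.89341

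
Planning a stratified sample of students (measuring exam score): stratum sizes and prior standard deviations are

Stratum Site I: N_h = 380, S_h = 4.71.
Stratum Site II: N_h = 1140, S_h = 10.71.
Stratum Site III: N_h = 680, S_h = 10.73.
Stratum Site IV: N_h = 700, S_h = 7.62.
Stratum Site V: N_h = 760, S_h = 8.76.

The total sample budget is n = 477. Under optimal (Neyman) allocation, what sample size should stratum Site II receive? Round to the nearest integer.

175

Neyman allocation: n_h = n · N_h S_h / Σ N_i S_i, with n = 477.
  stratum Site I: N_h·S_h = 380·4.71 = 1789.80
  stratum Site II: N_h·S_h = 1140·10.71 = 12209.40
  stratum Site III: N_h·S_h = 680·10.73 = 7296.40
  stratum Site IV: N_h·S_h = 700·7.62 = 5334.00
  stratum Site V: N_h·S_h = 760·8.76 = 6657.60
Σ N_h S_h = 33287.20
n for stratum Site II = 477·12209.40/33287.20 = 174.959 → 175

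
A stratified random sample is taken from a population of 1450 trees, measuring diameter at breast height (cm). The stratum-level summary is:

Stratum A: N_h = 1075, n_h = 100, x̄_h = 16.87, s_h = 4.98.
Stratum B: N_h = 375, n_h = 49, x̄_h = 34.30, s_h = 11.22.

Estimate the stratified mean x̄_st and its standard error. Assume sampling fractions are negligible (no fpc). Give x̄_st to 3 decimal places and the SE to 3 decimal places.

x̄_st ≈ 21.378, SE ≈ 0.555

x̄_st = Σ W_h x̄_h = (1075·16.87 + 375·34.30)/1450 = 21.37776
V̂(x̄_st) = Σ W_h² s_h²/n_h, with W_h = N_h/N and N = 1450:
  stratum A: (1075/1450)²·4.98²/100 = 0.136314
  stratum B: (375/1450)²·11.22²/49 = 0.171837
V̂(x̄_st) = 0.308151
SE(x̄_st) = √0.308151 = 0.555113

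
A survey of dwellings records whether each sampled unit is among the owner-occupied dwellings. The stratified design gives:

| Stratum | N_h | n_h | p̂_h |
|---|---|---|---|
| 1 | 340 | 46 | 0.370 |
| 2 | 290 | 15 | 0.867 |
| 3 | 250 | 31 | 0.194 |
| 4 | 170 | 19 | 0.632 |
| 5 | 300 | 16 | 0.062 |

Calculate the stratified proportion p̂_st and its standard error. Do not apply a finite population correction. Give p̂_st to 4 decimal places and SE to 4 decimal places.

N = 1350; stratum weights W_h = N_h/N.
p̂_st = Σ W_h p̂_h = (340·0.370 + 290·0.867 + 250·0.194 + 170·0.632 + 300·0.062)/1350 = 0.40872
V̂(p̂_st) = Σ W_h² p̂_h(1−p̂_h)/(n_h−1):
  stratum 1: (340/1350)²·0.370·0.630/45 = 0.000328564
  stratum 2: (290/1350)²·0.867·0.133/14 = 0.000380077
  stratum 3: (250/1350)²·0.194·0.806/30 = 0.000178743
  stratum 4: (170/1350)²·0.632·0.368/18 = 0.000204891
  stratum 5: (300/1350)²·0.062·0.938/15 = 0.00019146
V̂(p̂_st) = 0.00128373; SE = √V̂ = 0.0358292

p̂_st ≈ 0.4087, SE ≈ 0.0358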